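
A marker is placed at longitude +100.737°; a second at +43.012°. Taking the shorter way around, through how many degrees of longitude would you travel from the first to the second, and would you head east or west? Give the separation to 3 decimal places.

57.725° west

Raw difference: 43.012 − 100.737 = -57.725°.
Normalise into (−180°, 180°]: -57.725° stays -57.725°.
Negative ⇒ the second point lies to the west; separation 57.725°.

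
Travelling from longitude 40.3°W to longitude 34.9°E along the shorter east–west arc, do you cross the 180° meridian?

No

Signed shortest Δλ = ((34.9 − -40.3 + 180) mod 360) − 180 = 75.2°.
Going east by 75.2° from -40.3° reaches +34.9° without touching 180°.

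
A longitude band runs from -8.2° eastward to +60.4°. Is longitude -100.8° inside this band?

Band width going east from -8.2° to +60.4°: ((60.4 − -8.2) mod 360) = 68.6°.
Offset of -100.8° east of the west edge: ((-100.8 − -8.2) mod 360) = 267.4°.
267.4° > 68.6° ⇒ outside.

No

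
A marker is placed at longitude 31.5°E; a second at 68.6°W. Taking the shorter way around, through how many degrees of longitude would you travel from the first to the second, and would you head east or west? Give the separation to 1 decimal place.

100.1° west

Raw difference: -68.6 − 31.5 = -100.1°.
Normalise into (−180°, 180°]: -100.1° stays -100.1°.
Negative ⇒ the second point lies to the west; separation 100.1°.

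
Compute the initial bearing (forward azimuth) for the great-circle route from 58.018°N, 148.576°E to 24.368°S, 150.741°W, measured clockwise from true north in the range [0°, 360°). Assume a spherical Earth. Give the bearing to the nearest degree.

127°

Δλ = -150.741 − 148.576 = -299.317°; wrapped into (−180°, 180°]: 60.683°.
θ = atan2( sin Δλ · cos φ₂ , cos φ₁ · sin φ₂ − sin φ₁ · cos φ₂ · cos Δλ )
  = atan2(0.79425, -0.59685) = 126.924° → normalised to [0°, 360°): 126.924°.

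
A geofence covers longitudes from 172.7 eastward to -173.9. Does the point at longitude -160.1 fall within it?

No

Band width going east from +172.7° to -173.9°: ((-173.9 − 172.7) mod 360) = 13.4°.
Offset of -160.1° east of the west edge: ((-160.1 − 172.7) mod 360) = 27.2°.
27.2° > 13.4° ⇒ outside.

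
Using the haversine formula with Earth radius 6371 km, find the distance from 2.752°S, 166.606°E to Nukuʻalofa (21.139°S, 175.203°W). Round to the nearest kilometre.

Δλ = -175.203 − 166.606 = -341.809°; wrapped into (−180°, 180°]: 18.191°.
Δφ = -21.139 − -2.752 = -18.387°.
a = sin²(Δφ/2) + cos φ₁ · cos φ₂ · sin²(Δλ/2) = 0.048807.
c = 2·atan2(√a, √(1−a)) = 0.44552 rad → d = 6371·c ≈ 2838.42 km.

2838 km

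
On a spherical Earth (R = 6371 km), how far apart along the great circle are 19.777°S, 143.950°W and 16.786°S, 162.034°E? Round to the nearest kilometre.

Δλ = 162.034 − -143.950 = 305.984°; wrapped into (−180°, 180°]: -54.016°.
Δφ = -16.786 − -19.777 = 2.991°.
a = sin²(Δφ/2) + cos φ₁ · cos φ₂ · sin²(Δλ/2) = 0.186469.
c = 2·atan2(√a, √(1−a)) = 0.89302 rad → d = 6371·c ≈ 5689.44 km.

5689 km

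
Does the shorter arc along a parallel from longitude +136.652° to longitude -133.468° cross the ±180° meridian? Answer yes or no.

Yes

Naïve |-133.468 − 136.652| = 270.12° > 180°, so the shorter arc goes the other way round — across 180°.
Signed shortest Δλ = ((-133.468 − 136.652 + 180) mod 360) − 180 = 89.88°.
Going east by 89.88° from +136.652° passes through 180° before reaching -133.468°.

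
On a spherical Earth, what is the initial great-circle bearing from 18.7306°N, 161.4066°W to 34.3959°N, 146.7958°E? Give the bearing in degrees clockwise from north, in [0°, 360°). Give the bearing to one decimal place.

299.8°

Δλ = 146.7958 − -161.4066 = 308.2024°; wrapped into (−180°, 180°]: -51.7976°.
θ = atan2( sin Δλ · cos φ₂ , cos φ₁ · sin φ₂ − sin φ₁ · cos φ₂ · cos Δλ )
  = atan2(-0.64843, 0.37112) = -60.216° → normalised to [0°, 360°): 299.784°.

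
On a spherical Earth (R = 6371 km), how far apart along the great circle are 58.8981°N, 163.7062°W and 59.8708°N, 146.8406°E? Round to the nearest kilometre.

2737 km

Δλ = 146.8406 − -163.7062 = 310.5468°; wrapped into (−180°, 180°]: -49.4532°.
Δφ = 59.8708 − 58.8981 = 0.9727°.
a = sin²(Δφ/2) + cos φ₁ · cos φ₂ · sin²(Δλ/2) = 0.045439.
c = 2·atan2(√a, √(1−a)) = 0.42962 rad → d = 6371·c ≈ 2737.13 km.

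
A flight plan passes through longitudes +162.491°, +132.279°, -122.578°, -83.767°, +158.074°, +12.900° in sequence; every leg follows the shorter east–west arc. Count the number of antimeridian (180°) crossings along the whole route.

Leg 1: +162.491° → +132.279°, shortest Δλ = -30.212° (west) — does not cross 180°.
Leg 2: +132.279° → -122.578°, shortest Δλ = 105.143° (east) — crosses 180°.
Leg 3: -122.578° → -83.767°, shortest Δλ = 38.811° (east) — does not cross 180°.
Leg 4: -83.767° → +158.074°, shortest Δλ = -118.159° (west) — crosses 180°.
Leg 5: +158.074° → +12.900°, shortest Δλ = -145.174° (west) — does not cross 180°.
Total crossings: 2.

2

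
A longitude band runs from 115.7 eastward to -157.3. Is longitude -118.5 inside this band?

Band width going east from +115.7° to -157.3°: ((-157.3 − 115.7) mod 360) = 87.0°.
Offset of -118.5° east of the west edge: ((-118.5 − 115.7) mod 360) = 125.8°.
125.8° > 87.0° ⇒ outside.

No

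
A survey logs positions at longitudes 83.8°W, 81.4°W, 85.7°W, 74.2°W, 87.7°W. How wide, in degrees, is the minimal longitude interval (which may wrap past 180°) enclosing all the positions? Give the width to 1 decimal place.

Sort the longitudes: -87.7°, -85.7°, -83.8°, -81.4°, -74.2°.
Eastward gaps between consecutive values (wrapping around): 2.0°, 1.9°, 2.4°, 7.2°, 346.5°.
Largest gap = 346.5° ⇒ minimal covering band is its complement: 360° − 346.5° = 13.5°.
Band runs from -87.7° eastward to -74.2°.

13.5°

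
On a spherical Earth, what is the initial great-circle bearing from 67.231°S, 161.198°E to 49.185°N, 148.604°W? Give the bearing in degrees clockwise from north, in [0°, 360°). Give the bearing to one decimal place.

36.5°

Δλ = -148.604 − 161.198 = -309.802°; wrapped into (−180°, 180°]: 50.198°.
θ = atan2( sin Δλ · cos φ₂ , cos φ₁ · sin φ₂ − sin φ₁ · cos φ₂ · cos Δλ )
  = atan2(0.50215, 0.67870) = 36.496° → normalised to [0°, 360°): 36.496°.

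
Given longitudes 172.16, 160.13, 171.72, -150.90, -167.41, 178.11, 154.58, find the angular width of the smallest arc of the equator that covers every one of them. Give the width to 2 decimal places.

54.52°

Sort the longitudes: -167.41°, -150.90°, +154.58°, +160.13°, +171.72°, +172.16°, +178.11°.
Eastward gaps between consecutive values (wrapping around): 16.51°, 305.48°, 5.55°, 11.59°, 0.44°, 5.95°, 14.48°.
Largest gap = 305.48° ⇒ minimal covering band is its complement: 360° − 305.48° = 54.52°.
Band runs from +154.58° eastward to -150.90°, crossing the antimeridian.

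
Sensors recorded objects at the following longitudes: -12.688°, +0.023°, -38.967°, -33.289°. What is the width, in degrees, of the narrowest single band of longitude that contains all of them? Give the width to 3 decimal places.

Sort the longitudes: -38.967°, -33.289°, -12.688°, +0.023°.
Eastward gaps between consecutive values (wrapping around): 5.678°, 20.601°, 12.711°, 321.010°.
Largest gap = 321.010° ⇒ minimal covering band is its complement: 360° − 321.010° = 38.990°.
Band runs from -38.967° eastward to +0.023°.

38.990°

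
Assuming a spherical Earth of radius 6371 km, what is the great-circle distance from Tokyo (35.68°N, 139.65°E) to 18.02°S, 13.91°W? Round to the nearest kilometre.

Δλ = -13.91 − 139.65 = -153.56°.
Δφ = -18.02 − 35.68 = -53.70°.
a = sin²(Δφ/2) + cos φ₁ · cos φ₂ · sin²(Δλ/2) = 0.936038.
c = 2·atan2(√a, √(1−a)) = 2.63023 rad → d = 6371·c ≈ 16757.17 km.

16757 km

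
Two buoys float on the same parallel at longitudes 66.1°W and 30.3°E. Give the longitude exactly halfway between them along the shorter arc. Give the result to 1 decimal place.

Signed shortest Δλ from -66.1° to +30.3° is +96.4°.
Midpoint longitude = -66.1° + (+96.4°)/2 = -66.1° + 48.2° = -17.9°.

17.9°W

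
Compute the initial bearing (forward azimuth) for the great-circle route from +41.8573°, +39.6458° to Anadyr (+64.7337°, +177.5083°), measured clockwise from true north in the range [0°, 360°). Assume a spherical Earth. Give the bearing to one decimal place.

17.9°

Δλ = 177.5083 − 39.6458 = 137.8625°.
θ = atan2( sin Δλ · cos φ₂ , cos φ₁ · sin φ₂ − sin φ₁ · cos φ₂ · cos Δλ )
  = atan2(0.28636, 0.88475) = 17.935° → normalised to [0°, 360°): 17.935°.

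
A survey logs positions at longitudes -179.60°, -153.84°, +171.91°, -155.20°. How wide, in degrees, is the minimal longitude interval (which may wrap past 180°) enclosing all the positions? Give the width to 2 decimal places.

Sort the longitudes: -179.60°, -155.20°, -153.84°, +171.91°.
Eastward gaps between consecutive values (wrapping around): 24.40°, 1.36°, 325.75°, 8.49°.
Largest gap = 325.75° ⇒ minimal covering band is its complement: 360° − 325.75° = 34.25°.
Band runs from +171.91° eastward to -153.84°, crossing the antimeridian.

34.25°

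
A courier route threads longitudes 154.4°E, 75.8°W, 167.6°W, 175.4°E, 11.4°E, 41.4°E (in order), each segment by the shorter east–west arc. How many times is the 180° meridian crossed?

Leg 1: +154.4° → -75.8°, shortest Δλ = 129.8° (east) — crosses 180°.
Leg 2: -75.8° → -167.6°, shortest Δλ = -91.8° (west) — does not cross 180°.
Leg 3: -167.6° → +175.4°, shortest Δλ = -17.0° (west) — crosses 180°.
Leg 4: +175.4° → +11.4°, shortest Δλ = -164.0° (west) — does not cross 180°.
Leg 5: +11.4° → +41.4°, shortest Δλ = 30.0° (east) — does not cross 180°.
Total crossings: 2.

2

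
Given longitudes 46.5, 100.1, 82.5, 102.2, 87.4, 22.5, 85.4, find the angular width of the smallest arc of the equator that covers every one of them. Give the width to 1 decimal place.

79.7°

Sort the longitudes: +22.5°, +46.5°, +82.5°, +85.4°, +87.4°, +100.1°, +102.2°.
Eastward gaps between consecutive values (wrapping around): 24.0°, 36.0°, 2.9°, 2.0°, 12.7°, 2.1°, 280.3°.
Largest gap = 280.3° ⇒ minimal covering band is its complement: 360° − 280.3° = 79.7°.
Band runs from +22.5° eastward to +102.2°.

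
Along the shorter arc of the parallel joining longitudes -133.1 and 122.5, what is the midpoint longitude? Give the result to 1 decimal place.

Signed shortest Δλ from -133.1° to +122.5° is -104.4°.
Midpoint longitude = -133.1° + (-104.4°)/2 = -133.1° − 52.2° = -185.3°.
Normalise into (−180°, 180°]: +174.7°.
(The naïve average (-133.1 + +122.5)/2 = -5.3° is on the wrong side of the globe.)

+174.7°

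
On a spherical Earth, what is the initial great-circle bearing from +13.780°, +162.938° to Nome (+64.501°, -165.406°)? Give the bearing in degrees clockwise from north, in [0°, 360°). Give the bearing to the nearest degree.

16°

Δλ = -165.406 − 162.938 = -328.344°; wrapped into (−180°, 180°]: 31.656°.
θ = atan2( sin Δλ · cos φ₂ , cos φ₁ · sin φ₂ − sin φ₁ · cos φ₂ · cos Δλ )
  = atan2(0.22593, 0.78933) = 15.973° → normalised to [0°, 360°): 15.973°.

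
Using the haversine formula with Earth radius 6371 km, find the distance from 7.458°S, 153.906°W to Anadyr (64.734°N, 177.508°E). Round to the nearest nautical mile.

4519 nmi

Δλ = 177.508 − -153.906 = 331.414°; wrapped into (−180°, 180°]: -28.586°.
Δφ = 64.734 − -7.458 = 72.192°.
a = sin²(Δφ/2) + cos φ₁ · cos φ₂ · sin²(Δλ/2) = 0.372881.
c = 2·atan2(√a, √(1−a)) = 1.31374 rad → d = 6371·c ≈ 8369.81 km ≈ 4519.34 nmi.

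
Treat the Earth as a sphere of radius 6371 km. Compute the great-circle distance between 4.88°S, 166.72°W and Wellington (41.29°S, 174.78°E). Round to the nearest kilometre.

Δλ = 174.78 − -166.72 = 341.50°; wrapped into (−180°, 180°]: -18.50°.
Δφ = -41.29 − -4.88 = -36.41°.
a = sin²(Δφ/2) + cos φ₁ · cos φ₂ · sin²(Δλ/2) = 0.116949.
c = 2·atan2(√a, √(1−a)) = 0.69804 rad → d = 6371·c ≈ 4447.22 km.

4447 km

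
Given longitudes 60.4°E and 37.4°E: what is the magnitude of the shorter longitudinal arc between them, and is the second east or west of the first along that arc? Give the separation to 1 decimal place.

Raw difference: 37.4 − 60.4 = -23.0°.
Normalise into (−180°, 180°]: -23.0° stays -23.0°.
Negative ⇒ the second point lies to the west; separation 23.0°.

23.0° west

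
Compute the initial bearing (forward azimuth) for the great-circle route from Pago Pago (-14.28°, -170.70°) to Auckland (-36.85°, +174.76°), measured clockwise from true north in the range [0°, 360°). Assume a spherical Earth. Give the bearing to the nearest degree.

207°

Δλ = 174.76 − -170.70 = 345.46°; wrapped into (−180°, 180°]: -14.54°.
θ = atan2( sin Δλ · cos φ₂ , cos φ₁ · sin φ₂ − sin φ₁ · cos φ₂ · cos Δλ )
  = atan2(-0.20090, -0.39013) = -152.754° → normalised to [0°, 360°): 207.246°.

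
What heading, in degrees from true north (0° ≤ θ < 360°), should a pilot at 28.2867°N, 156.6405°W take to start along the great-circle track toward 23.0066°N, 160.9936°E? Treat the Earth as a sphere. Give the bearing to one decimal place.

Δλ = 160.9936 − -156.6405 = 317.6341°; wrapped into (−180°, 180°]: -42.3659°.
θ = atan2( sin Δλ · cos φ₂ , cos φ₁ · sin φ₂ − sin φ₁ · cos φ₂ · cos Δλ )
  = atan2(-0.62026, 0.02188) = -87.979° → normalised to [0°, 360°): 272.021°.

272.0°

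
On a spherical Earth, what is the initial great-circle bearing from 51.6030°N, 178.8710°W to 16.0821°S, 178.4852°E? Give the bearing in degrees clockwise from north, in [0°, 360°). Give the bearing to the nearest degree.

Δλ = 178.4852 − -178.8710 = 357.3562°; wrapped into (−180°, 180°]: -2.6438°.
θ = atan2( sin Δλ · cos φ₂ , cos φ₁ · sin φ₂ − sin φ₁ · cos φ₂ · cos Δλ )
  = atan2(-0.04432, -0.92431) = -177.255° → normalised to [0°, 360°): 182.745°.

183°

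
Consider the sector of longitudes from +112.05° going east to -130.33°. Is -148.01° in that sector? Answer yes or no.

Band width going east from +112.05° to -130.33°: ((-130.33 − 112.05) mod 360) = 117.62°.
Offset of -148.01° east of the west edge: ((-148.01 − 112.05) mod 360) = 99.94°.
99.94° ≤ 117.62° ⇒ inside.

Yes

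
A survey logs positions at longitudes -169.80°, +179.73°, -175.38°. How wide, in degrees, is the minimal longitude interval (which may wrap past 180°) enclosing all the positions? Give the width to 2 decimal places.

Sort the longitudes: -175.38°, -169.80°, +179.73°.
Eastward gaps between consecutive values (wrapping around): 5.58°, 349.53°, 4.89°.
Largest gap = 349.53° ⇒ minimal covering band is its complement: 360° − 349.53° = 10.47°.
Band runs from +179.73° eastward to -169.80°, crossing the antimeridian.

10.47°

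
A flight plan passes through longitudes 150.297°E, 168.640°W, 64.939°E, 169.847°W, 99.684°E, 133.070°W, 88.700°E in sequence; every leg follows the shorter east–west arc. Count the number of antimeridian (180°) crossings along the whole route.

6

Leg 1: +150.297° → -168.640°, shortest Δλ = 41.063° (east) — crosses 180°.
Leg 2: -168.640° → +64.939°, shortest Δλ = -126.421° (west) — crosses 180°.
Leg 3: +64.939° → -169.847°, shortest Δλ = 125.214° (east) — crosses 180°.
Leg 4: -169.847° → +99.684°, shortest Δλ = -90.469° (west) — crosses 180°.
Leg 5: +99.684° → -133.070°, shortest Δλ = 127.246° (east) — crosses 180°.
Leg 6: -133.070° → +88.700°, shortest Δλ = -138.23° (west) — crosses 180°.
Total crossings: 6.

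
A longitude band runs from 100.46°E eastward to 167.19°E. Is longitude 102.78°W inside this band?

No

Band width going east from +100.46° to +167.19°: ((167.19 − 100.46) mod 360) = 66.73°.
Offset of -102.78° east of the west edge: ((-102.78 − 100.46) mod 360) = 156.76°.
156.76° > 66.73° ⇒ outside.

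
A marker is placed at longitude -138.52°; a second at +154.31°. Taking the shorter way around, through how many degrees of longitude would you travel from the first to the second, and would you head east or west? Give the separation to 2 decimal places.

Raw difference: 154.31 − -138.52 = 292.83°.
Normalise into (−180°, 180°]: 292.83° − 360° = -67.17°.
Negative ⇒ the second point lies to the west; separation 67.17°.

67.17° west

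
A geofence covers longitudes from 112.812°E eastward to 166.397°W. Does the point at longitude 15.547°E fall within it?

No

Band width going east from +112.812° to -166.397°: ((-166.397 − 112.812) mod 360) = 80.791°.
Offset of +15.547° east of the west edge: ((15.547 − 112.812) mod 360) = 262.735°.
262.735° > 80.791° ⇒ outside.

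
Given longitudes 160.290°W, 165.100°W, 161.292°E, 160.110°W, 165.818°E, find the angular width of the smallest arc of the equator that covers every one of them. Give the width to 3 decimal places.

Sort the longitudes: -165.100°, -160.290°, -160.110°, +161.292°, +165.818°.
Eastward gaps between consecutive values (wrapping around): 4.810°, 0.180°, 321.402°, 4.526°, 29.082°.
Largest gap = 321.402° ⇒ minimal covering band is its complement: 360° − 321.402° = 38.598°.
Band runs from +161.292° eastward to -160.110°, crossing the antimeridian.

38.598°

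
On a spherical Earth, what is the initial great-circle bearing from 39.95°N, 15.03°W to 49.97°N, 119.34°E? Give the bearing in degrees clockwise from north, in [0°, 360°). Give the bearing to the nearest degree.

Δλ = 119.34 − -15.03 = 134.37°.
θ = atan2( sin Δλ · cos φ₂ , cos φ₁ · sin φ₂ − sin φ₁ · cos φ₂ · cos Δλ )
  = atan2(0.45978, 0.87580) = 27.698° → normalised to [0°, 360°): 27.698°.

28°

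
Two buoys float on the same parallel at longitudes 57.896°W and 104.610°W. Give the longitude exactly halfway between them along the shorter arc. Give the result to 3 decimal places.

81.253°W

Signed shortest Δλ from -57.896° to -104.610° is -46.714°.
Midpoint longitude = -57.896° + (-46.714°)/2 = -57.896° − 23.357° = -81.253°.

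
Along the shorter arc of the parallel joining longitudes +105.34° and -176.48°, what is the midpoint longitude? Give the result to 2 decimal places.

Signed shortest Δλ from +105.34° to -176.48° is +78.18°.
Midpoint longitude = +105.34° + (+78.18°)/2 = +105.34° + 39.09° = +144.43°.
(The naïve average (+105.34 + -176.48)/2 = -35.57° is on the wrong side of the globe.)

+144.43°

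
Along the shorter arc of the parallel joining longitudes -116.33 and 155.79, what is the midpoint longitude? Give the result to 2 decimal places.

-160.27°

Signed shortest Δλ from -116.33° to +155.79° is -87.88°.
Midpoint longitude = -116.33° + (-87.88°)/2 = -116.33° − 43.94° = -160.27°.
(The naïve average (-116.33 + +155.79)/2 = 19.73° is on the wrong side of the globe.)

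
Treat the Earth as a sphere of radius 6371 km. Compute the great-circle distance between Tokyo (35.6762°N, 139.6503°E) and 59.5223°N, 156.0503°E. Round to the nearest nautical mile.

Δλ = 156.0503 − 139.6503 = 16.4000°.
Δφ = 59.5223 − 35.6762 = 23.8461°.
a = sin²(Δφ/2) + cos φ₁ · cos φ₂ · sin²(Δλ/2) = 0.051064.
c = 2·atan2(√a, √(1−a)) = 0.45589 rad → d = 6371·c ≈ 2904.45 km ≈ 1568.28 nmi.

1568 nmi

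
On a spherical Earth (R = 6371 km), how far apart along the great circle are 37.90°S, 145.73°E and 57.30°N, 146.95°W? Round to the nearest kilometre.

12303 km

Δλ = -146.95 − 145.73 = -292.68°; wrapped into (−180°, 180°]: 67.32°.
Δφ = 57.30 − -37.90 = 95.20°.
a = sin²(Δφ/2) + cos φ₁ · cos φ₂ · sin²(Δλ/2) = 0.676278.
c = 2·atan2(√a, √(1−a)) = 1.93110 rad → d = 6371·c ≈ 12303.02 km.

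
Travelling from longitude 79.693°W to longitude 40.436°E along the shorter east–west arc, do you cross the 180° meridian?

Signed shortest Δλ = ((40.436 − -79.693 + 180) mod 360) − 180 = 120.129°.
Going east by 120.129° from -79.693° reaches +40.436° without touching 180°.

No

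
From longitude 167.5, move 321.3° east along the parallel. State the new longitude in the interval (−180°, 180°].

+128.8°

Start at +167.5°; shift +321.3° → +488.8°.
+488.8° lies outside (−180°, 180°]; subtract 360° → +128.8°.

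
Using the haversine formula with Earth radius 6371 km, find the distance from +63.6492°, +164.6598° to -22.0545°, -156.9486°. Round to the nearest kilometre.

Δλ = -156.9486 − 164.6598 = -321.6084°; wrapped into (−180°, 180°]: 38.3916°.
Δφ = -22.0545 − 63.6492 = -85.7037°.
a = sin²(Δφ/2) + cos φ₁ · cos φ₂ · sin²(Δλ/2) = 0.507017.
c = 2·atan2(√a, √(1−a)) = 1.58483 rad → d = 6371·c ≈ 10096.96 km.

10097 km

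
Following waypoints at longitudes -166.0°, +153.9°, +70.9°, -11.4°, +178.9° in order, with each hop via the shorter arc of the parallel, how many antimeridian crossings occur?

2

Leg 1: -166.0° → +153.9°, shortest Δλ = -40.1° (west) — crosses 180°.
Leg 2: +153.9° → +70.9°, shortest Δλ = -83.0° (west) — does not cross 180°.
Leg 3: +70.9° → -11.4°, shortest Δλ = -82.3° (west) — does not cross 180°.
Leg 4: -11.4° → +178.9°, shortest Δλ = -169.7° (west) — crosses 180°.
Total crossings: 2.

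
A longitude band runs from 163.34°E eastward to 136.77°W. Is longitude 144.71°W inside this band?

Yes

Band width going east from +163.34° to -136.77°: ((-136.77 − 163.34) mod 360) = 59.89°.
Offset of -144.71° east of the west edge: ((-144.71 − 163.34) mod 360) = 51.95°.
51.95° ≤ 59.89° ⇒ inside.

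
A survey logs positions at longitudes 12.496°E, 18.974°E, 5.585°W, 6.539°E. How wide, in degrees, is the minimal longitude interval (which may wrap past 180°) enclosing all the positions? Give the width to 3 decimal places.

Sort the longitudes: -5.585°, +6.539°, +12.496°, +18.974°.
Eastward gaps between consecutive values (wrapping around): 12.124°, 5.957°, 6.478°, 335.441°.
Largest gap = 335.441° ⇒ minimal covering band is its complement: 360° − 335.441° = 24.559°.
Band runs from -5.585° eastward to +18.974°.

24.559°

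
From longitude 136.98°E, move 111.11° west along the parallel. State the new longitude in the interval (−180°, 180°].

Start at +136.98°; shift −111.11° → +25.87°.
+25.87° already lies in (−180°, 180°].

25.87°E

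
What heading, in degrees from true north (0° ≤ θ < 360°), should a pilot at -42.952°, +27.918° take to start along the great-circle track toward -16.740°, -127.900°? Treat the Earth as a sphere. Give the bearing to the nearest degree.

206°

Δλ = -127.900 − 27.918 = -155.818°.
θ = atan2( sin Δλ · cos φ₂ , cos φ₁ · sin φ₂ − sin φ₁ · cos φ₂ · cos Δλ )
  = atan2(-0.39228, -0.80607) = -154.050° → normalised to [0°, 360°): 205.950°.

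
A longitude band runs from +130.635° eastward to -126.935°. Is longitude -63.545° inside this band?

No

Band width going east from +130.635° to -126.935°: ((-126.935 − 130.635) mod 360) = 102.430°.
Offset of -63.545° east of the west edge: ((-63.545 − 130.635) mod 360) = 165.820°.
165.820° > 102.430° ⇒ outside.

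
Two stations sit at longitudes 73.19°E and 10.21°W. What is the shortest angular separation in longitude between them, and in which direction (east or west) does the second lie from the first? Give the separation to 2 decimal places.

83.40° west

Raw difference: -10.21 − 73.19 = -83.4°.
Normalise into (−180°, 180°]: -83.4° stays -83.4°.
Negative ⇒ the second point lies to the west; separation 83.40°.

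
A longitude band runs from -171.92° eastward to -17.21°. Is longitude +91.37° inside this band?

Band width going east from -171.92° to -17.21°: ((-17.21 − -171.92) mod 360) = 154.71°.
Offset of +91.37° east of the west edge: ((91.37 − -171.92) mod 360) = 263.29°.
263.29° > 154.71° ⇒ outside.

No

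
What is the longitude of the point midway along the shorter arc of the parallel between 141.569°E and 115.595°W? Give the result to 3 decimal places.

Signed shortest Δλ from +141.569° to -115.595° is +102.836°.
Midpoint longitude = +141.569° + (+102.836°)/2 = +141.569° + 51.418° = +192.987°.
Normalise into (−180°, 180°]: -167.013°.
(The naïve average (+141.569 + -115.595)/2 = 12.987° is on the wrong side of the globe.)

167.013°W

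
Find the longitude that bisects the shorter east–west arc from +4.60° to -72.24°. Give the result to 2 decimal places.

-33.82°

Signed shortest Δλ from +4.60° to -72.24° is -76.84°.
Midpoint longitude = +4.60° + (-76.84°)/2 = +4.60° − 38.42° = -33.82°.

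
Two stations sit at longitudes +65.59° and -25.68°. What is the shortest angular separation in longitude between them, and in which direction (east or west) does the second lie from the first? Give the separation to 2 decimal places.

91.27° west

Raw difference: -25.68 − 65.59 = -91.27°.
Normalise into (−180°, 180°]: -91.27° stays -91.27°.
Negative ⇒ the second point lies to the west; separation 91.27°.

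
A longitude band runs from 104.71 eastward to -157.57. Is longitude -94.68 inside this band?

Band width going east from +104.71° to -157.57°: ((-157.57 − 104.71) mod 360) = 97.72°.
Offset of -94.68° east of the west edge: ((-94.68 − 104.71) mod 360) = 160.61°.
160.61° > 97.72° ⇒ outside.

No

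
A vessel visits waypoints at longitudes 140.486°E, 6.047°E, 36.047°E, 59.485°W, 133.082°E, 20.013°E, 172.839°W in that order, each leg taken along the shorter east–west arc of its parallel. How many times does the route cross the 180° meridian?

2

Leg 1: +140.486° → +6.047°, shortest Δλ = -134.439° (west) — does not cross 180°.
Leg 2: +6.047° → +36.047°, shortest Δλ = 30.0° (east) — does not cross 180°.
Leg 3: +36.047° → -59.485°, shortest Δλ = -95.532° (west) — does not cross 180°.
Leg 4: -59.485° → +133.082°, shortest Δλ = -167.433° (west) — crosses 180°.
Leg 5: +133.082° → +20.013°, shortest Δλ = -113.069° (west) — does not cross 180°.
Leg 6: +20.013° → -172.839°, shortest Δλ = 167.148° (east) — crosses 180°.
Total crossings: 2.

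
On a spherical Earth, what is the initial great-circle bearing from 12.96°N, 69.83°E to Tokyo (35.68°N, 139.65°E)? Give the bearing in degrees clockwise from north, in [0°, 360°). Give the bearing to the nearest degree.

Δλ = 139.65 − 69.83 = 69.82°.
θ = atan2( sin Δλ · cos φ₂ , cos φ₁ · sin φ₂ − sin φ₁ · cos φ₂ · cos Δλ )
  = atan2(0.76242, 0.50556) = 56.452° → normalised to [0°, 360°): 56.452°.

56°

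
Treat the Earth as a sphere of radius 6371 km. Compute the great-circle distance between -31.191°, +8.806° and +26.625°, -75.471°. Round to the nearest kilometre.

11004 km

Δλ = -75.471 − 8.806 = -84.277°.
Δφ = 26.625 − -31.191 = 57.816°.
a = sin²(Δφ/2) + cos φ₁ · cos φ₂ · sin²(Δλ/2) = 0.577917.
c = 2·atan2(√a, √(1−a)) = 1.72727 rad → d = 6371·c ≈ 11004.43 km.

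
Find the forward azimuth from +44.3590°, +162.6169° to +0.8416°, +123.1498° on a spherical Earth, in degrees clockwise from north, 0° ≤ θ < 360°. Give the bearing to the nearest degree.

230°

Δλ = 123.1498 − 162.6169 = -39.4671°.
θ = atan2( sin Δλ · cos φ₂ , cos φ₁ · sin φ₂ − sin φ₁ · cos φ₂ · cos Δλ )
  = atan2(-0.63557, -0.52918) = -129.781° → normalised to [0°, 360°): 230.219°.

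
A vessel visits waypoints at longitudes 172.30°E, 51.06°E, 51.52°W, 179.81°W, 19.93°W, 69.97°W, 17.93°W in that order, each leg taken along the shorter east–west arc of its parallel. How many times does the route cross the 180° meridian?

0

Leg 1: +172.30° → +51.06°, shortest Δλ = -121.24° (west) — does not cross 180°.
Leg 2: +51.06° → -51.52°, shortest Δλ = -102.58° (west) — does not cross 180°.
Leg 3: -51.52° → -179.81°, shortest Δλ = -128.29° (west) — does not cross 180°.
Leg 4: -179.81° → -19.93°, shortest Δλ = 159.88° (east) — does not cross 180°.
Leg 5: -19.93° → -69.97°, shortest Δλ = -50.04° (west) — does not cross 180°.
Leg 6: -69.97° → -17.93°, shortest Δλ = 52.04° (east) — does not cross 180°.
Total crossings: 0.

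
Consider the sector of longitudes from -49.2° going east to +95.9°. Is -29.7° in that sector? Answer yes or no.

Yes

Band width going east from -49.2° to +95.9°: ((95.9 − -49.2) mod 360) = 145.1°.
Offset of -29.7° east of the west edge: ((-29.7 − -49.2) mod 360) = 19.5°.
19.5° ≤ 145.1° ⇒ inside.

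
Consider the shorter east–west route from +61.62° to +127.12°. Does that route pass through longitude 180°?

No

Signed shortest Δλ = ((127.12 − 61.62 + 180) mod 360) − 180 = 65.5°.
Going east by 65.5° from +61.62° reaches +127.12° without touching 180°.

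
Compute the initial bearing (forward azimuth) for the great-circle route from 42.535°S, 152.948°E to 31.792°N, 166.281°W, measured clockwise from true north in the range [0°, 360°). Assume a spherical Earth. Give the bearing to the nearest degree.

Δλ = -166.281 − 152.948 = -319.229°; wrapped into (−180°, 180°]: 40.771°.
θ = atan2( sin Δλ · cos φ₂ , cos φ₁ · sin φ₂ − sin φ₁ · cos φ₂ · cos Δλ )
  = atan2(0.55506, 0.82338) = 33.985° → normalised to [0°, 360°): 33.985°.

34°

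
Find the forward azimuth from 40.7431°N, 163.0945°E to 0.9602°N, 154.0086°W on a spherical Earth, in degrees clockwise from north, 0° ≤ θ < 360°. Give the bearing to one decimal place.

124.4°

Δλ = -154.0086 − 163.0945 = -317.1031°; wrapped into (−180°, 180°]: 42.8969°.
θ = atan2( sin Δλ · cos φ₂ , cos φ₁ · sin φ₂ − sin φ₁ · cos φ₂ · cos Δλ )
  = atan2(0.68059, -0.46537) = 124.363° → normalised to [0°, 360°): 124.363°.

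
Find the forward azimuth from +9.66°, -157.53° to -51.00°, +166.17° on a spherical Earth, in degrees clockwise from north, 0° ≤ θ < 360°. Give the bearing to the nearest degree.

Δλ = 166.17 − -157.53 = 323.70°; wrapped into (−180°, 180°]: -36.30°.
θ = atan2( sin Δλ · cos φ₂ , cos φ₁ · sin φ₂ − sin φ₁ · cos φ₂ · cos Δλ )
  = atan2(-0.37257, -0.85123) = -156.362° → normalised to [0°, 360°): 203.638°.

204°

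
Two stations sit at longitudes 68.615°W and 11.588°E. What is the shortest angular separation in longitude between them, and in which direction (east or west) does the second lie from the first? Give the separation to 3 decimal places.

Raw difference: 11.588 − -68.615 = 80.203°.
Normalise into (−180°, 180°]: 80.203° stays 80.203°.
Positive ⇒ the second point lies to the east; separation 80.203°.

80.203° east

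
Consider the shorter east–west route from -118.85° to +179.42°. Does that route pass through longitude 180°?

Naïve |179.42 − -118.85| = 298.27° > 180°, so the shorter arc goes the other way round — across 180°.
Signed shortest Δλ = ((179.42 − -118.85 + 180) mod 360) − 180 = -61.73°.
Going west by 61.73° from -118.85° passes through 180° before reaching +179.42°.

Yes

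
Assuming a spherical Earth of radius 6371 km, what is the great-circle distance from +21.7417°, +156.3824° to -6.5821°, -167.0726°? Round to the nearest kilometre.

Δλ = -167.0726 − 156.3824 = -323.4550°; wrapped into (−180°, 180°]: 36.5450°.
Δφ = -6.5821 − 21.7417 = -28.3238°.
a = sin²(Δφ/2) + cos φ₁ · cos φ₂ · sin²(Δλ/2) = 0.150570.
c = 2·atan2(√a, √(1−a)) = 0.79699 rad → d = 6371·c ≈ 5077.65 km.

5078 km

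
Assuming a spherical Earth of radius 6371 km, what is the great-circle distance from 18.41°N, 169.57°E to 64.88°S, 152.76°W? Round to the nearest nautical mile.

Δλ = -152.76 − 169.57 = -322.33°; wrapped into (−180°, 180°]: 37.67°.
Δφ = -64.88 − 18.41 = -83.29°.
a = sin²(Δφ/2) + cos φ₁ · cos φ₂ · sin²(Δλ/2) = 0.483560.
c = 2·atan2(√a, √(1−a)) = 1.53791 rad → d = 6371·c ≈ 9798.03 km ≈ 5290.51 nmi.

5291 nmi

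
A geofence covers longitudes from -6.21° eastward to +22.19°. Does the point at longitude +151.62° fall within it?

Band width going east from -6.21° to +22.19°: ((22.19 − -6.21) mod 360) = 28.40°.
Offset of +151.62° east of the west edge: ((151.62 − -6.21) mod 360) = 157.83°.
157.83° > 28.40° ⇒ outside.

No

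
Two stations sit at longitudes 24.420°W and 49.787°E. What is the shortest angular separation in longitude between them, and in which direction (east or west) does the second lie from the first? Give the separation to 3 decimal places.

74.207° east

Raw difference: 49.787 − -24.420 = 74.207°.
Normalise into (−180°, 180°]: 74.207° stays 74.207°.
Positive ⇒ the second point lies to the east; separation 74.207°.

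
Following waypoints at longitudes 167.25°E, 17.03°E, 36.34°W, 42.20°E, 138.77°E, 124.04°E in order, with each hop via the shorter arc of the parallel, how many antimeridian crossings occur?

Leg 1: +167.25° → +17.03°, shortest Δλ = -150.22° (west) — does not cross 180°.
Leg 2: +17.03° → -36.34°, shortest Δλ = -53.37° (west) — does not cross 180°.
Leg 3: -36.34° → +42.20°, shortest Δλ = 78.54° (east) — does not cross 180°.
Leg 4: +42.20° → +138.77°, shortest Δλ = 96.57° (east) — does not cross 180°.
Leg 5: +138.77° → +124.04°, shortest Δλ = -14.73° (west) — does not cross 180°.
Total crossings: 0.

0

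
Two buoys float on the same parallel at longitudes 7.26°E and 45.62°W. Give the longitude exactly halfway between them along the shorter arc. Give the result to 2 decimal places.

19.18°W

Signed shortest Δλ from +7.26° to -45.62° is -52.88°.
Midpoint longitude = +7.26° + (-52.88°)/2 = +7.26° − 26.44° = -19.18°.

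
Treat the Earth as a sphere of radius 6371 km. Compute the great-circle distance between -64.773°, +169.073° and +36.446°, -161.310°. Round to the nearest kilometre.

Δλ = -161.310 − 169.073 = -330.383°; wrapped into (−180°, 180°]: 29.617°.
Δφ = 36.446 − -64.773 = 101.219°.
a = sin²(Δφ/2) + cos φ₁ · cos φ₂ · sin²(Δλ/2) = 0.619677.
c = 2·atan2(√a, √(1−a)) = 1.81250 rad → d = 6371·c ≈ 11547.41 km.

11547 km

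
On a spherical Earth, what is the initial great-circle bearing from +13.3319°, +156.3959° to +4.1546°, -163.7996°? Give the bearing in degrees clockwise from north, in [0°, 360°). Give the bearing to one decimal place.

99.4°

Δλ = -163.7996 − 156.3959 = -320.1955°; wrapped into (−180°, 180°]: 39.8045°.
θ = atan2( sin Δλ · cos φ₂ , cos φ₁ · sin φ₂ − sin φ₁ · cos φ₂ · cos Δλ )
  = atan2(0.63849, -0.10619) = 99.442° → normalised to [0°, 360°): 99.442°.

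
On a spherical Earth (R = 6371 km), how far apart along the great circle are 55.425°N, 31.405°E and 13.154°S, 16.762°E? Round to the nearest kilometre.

Δλ = 16.762 − 31.405 = -14.643°.
Δφ = -13.154 − 55.425 = -68.579°.
a = sin²(Δφ/2) + cos φ₁ · cos φ₂ · sin²(Δλ/2) = 0.326365.
c = 2·atan2(√a, √(1−a)) = 1.21614 rad → d = 6371·c ≈ 7748.02 km.

7748 km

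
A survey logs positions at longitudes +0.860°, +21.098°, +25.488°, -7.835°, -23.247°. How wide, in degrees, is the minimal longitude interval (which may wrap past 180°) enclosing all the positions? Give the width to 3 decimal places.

48.735°

Sort the longitudes: -23.247°, -7.835°, +0.860°, +21.098°, +25.488°.
Eastward gaps between consecutive values (wrapping around): 15.412°, 8.695°, 20.238°, 4.390°, 311.265°.
Largest gap = 311.265° ⇒ minimal covering band is its complement: 360° − 311.265° = 48.735°.
Band runs from -23.247° eastward to +25.488°.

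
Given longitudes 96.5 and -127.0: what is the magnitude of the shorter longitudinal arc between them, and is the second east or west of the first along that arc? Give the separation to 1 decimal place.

136.5° east

Raw difference: -127.0 − 96.5 = -223.5°.
Normalise into (−180°, 180°]: -223.5° + 360° = 136.5°.
Positive ⇒ the second point lies to the east; separation 136.5°.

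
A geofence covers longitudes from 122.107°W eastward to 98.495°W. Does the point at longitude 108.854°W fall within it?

Band width going east from -122.107° to -98.495°: ((-98.495 − -122.107) mod 360) = 23.612°.
Offset of -108.854° east of the west edge: ((-108.854 − -122.107) mod 360) = 13.253°.
13.253° ≤ 23.612° ⇒ inside.

Yes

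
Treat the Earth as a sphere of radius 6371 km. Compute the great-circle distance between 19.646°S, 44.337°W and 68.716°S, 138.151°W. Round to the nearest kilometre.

8129 km

Δλ = -138.151 − -44.337 = -93.814°.
Δφ = -68.716 − -19.646 = -49.070°.
a = sin²(Δφ/2) + cos φ₁ · cos φ₂ · sin²(Δλ/2) = 0.354732.
c = 2·atan2(√a, √(1−a)) = 1.27601 rad → d = 6371·c ≈ 8129.45 km.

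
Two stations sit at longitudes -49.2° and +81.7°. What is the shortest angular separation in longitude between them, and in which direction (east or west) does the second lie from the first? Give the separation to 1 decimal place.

Raw difference: 81.7 − -49.2 = 130.9°.
Normalise into (−180°, 180°]: 130.9° stays 130.9°.
Positive ⇒ the second point lies to the east; separation 130.9°.

130.9° east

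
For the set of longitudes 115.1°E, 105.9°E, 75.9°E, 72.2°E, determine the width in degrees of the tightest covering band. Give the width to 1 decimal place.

42.9°

Sort the longitudes: +72.2°, +75.9°, +105.9°, +115.1°.
Eastward gaps between consecutive values (wrapping around): 3.7°, 30.0°, 9.2°, 317.1°.
Largest gap = 317.1° ⇒ minimal covering band is its complement: 360° − 317.1° = 42.9°.
Band runs from +72.2° eastward to +115.1°.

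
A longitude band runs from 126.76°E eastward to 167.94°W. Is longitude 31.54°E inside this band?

Band width going east from +126.76° to -167.94°: ((-167.94 − 126.76) mod 360) = 65.30°.
Offset of +31.54° east of the west edge: ((31.54 − 126.76) mod 360) = 264.78°.
264.78° > 65.30° ⇒ outside.

No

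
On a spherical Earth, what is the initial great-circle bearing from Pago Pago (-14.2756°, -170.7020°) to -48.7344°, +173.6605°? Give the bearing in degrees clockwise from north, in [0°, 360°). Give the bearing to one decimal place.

197.3°

Δλ = 173.6605 − -170.7020 = 344.3625°; wrapped into (−180°, 180°]: -15.6375°.
θ = atan2( sin Δλ · cos φ₂ , cos φ₁ · sin φ₂ − sin φ₁ · cos φ₂ · cos Δλ )
  = atan2(-0.17778, -0.57183) = -162.730° → normalised to [0°, 360°): 197.270°.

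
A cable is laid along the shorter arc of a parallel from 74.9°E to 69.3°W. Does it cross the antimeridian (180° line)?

No

Signed shortest Δλ = ((-69.3 − 74.9 + 180) mod 360) − 180 = -144.2°.
Going west by 144.2° from +74.9° reaches -69.3° without touching 180°.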